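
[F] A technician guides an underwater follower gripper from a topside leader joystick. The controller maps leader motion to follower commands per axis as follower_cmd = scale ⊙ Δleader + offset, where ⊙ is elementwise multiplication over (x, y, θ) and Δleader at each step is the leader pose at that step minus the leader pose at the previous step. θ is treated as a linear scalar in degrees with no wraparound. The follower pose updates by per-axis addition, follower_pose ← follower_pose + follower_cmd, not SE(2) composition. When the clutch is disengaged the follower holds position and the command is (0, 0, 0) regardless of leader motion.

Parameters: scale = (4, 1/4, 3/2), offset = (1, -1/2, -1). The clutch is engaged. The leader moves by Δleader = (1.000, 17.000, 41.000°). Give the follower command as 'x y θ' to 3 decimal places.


axis x: 4·1.000 + 1 = 5.000
axis y: 1/4·17.000 + -1/2 = 3.750
axis θ: 3/2·41.000 + -1 = 60.500

5.000 3.750 60.500


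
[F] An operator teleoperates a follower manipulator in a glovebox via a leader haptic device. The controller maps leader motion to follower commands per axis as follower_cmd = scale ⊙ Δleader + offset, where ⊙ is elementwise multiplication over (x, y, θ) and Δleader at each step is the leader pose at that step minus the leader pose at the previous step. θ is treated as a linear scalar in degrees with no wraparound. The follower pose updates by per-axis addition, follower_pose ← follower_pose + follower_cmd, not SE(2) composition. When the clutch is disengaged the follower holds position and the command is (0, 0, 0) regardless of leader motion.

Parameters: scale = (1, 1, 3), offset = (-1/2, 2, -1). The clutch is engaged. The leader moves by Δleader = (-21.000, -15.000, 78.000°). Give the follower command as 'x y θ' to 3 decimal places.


-21.500 -13.000 233.000

axis x: 1·-21.000 + -1/2 = -21.500
axis y: 1·-15.000 + 2 = -13.000
axis θ: 3·78.000 + -1 = 233.000


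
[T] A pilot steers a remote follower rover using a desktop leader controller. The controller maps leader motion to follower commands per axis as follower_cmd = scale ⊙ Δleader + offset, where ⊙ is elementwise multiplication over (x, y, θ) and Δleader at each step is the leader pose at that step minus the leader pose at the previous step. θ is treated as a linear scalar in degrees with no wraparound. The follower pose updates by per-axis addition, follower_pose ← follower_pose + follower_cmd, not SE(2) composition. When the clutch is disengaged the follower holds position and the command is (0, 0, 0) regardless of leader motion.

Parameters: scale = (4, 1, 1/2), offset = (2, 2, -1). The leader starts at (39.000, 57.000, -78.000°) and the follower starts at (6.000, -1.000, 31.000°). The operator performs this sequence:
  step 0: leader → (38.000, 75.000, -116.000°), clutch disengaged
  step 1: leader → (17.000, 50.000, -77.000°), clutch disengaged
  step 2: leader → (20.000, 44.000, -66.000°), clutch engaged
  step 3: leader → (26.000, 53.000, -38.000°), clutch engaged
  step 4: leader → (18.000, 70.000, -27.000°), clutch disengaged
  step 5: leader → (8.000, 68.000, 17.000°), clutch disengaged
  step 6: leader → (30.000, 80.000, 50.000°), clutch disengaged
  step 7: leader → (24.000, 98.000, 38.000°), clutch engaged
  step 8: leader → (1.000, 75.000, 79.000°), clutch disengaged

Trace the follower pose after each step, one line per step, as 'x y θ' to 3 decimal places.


6.000 -1.000 31.000
6.000 -1.000 31.000
20.000 -5.000 35.500
46.000 6.000 48.500
46.000 6.000 48.500
46.000 6.000 48.500
46.000 6.000 48.500
24.000 26.000 41.500
24.000 26.000 41.500

step 0: Δleader=(-1.000, 18.000, -38.000°), disengaged; cmd=(0,0,0) → follower holds at (6.000, -1.000, 31.000°)
step 1: Δleader=(-21.000, -25.000, 39.000°), disengaged; cmd=(0,0,0) → follower holds at (6.000, -1.000, 31.000°)
step 2: Δleader=(3.000, -6.000, 11.000°), engaged; cmd=(14.000, -4.000, 4.500°) → follower=(20.000, -5.000, 35.500°)
step 3: Δleader=(6.000, 9.000, 28.000°), engaged; cmd=(26.000, 11.000, 13.000°) → follower=(46.000, 6.000, 48.500°)
step 4: Δleader=(-8.000, 17.000, 11.000°), disengaged; cmd=(0,0,0) → follower holds at (46.000, 6.000, 48.500°)
step 5: Δleader=(-10.000, -2.000, 44.000°), disengaged; cmd=(0,0,0) → follower holds at (46.000, 6.000, 48.500°)
step 6: Δleader=(22.000, 12.000, 33.000°), disengaged; cmd=(0,0,0) → follower holds at (46.000, 6.000, 48.500°)
step 7: Δleader=(-6.000, 18.000, -12.000°), engaged; cmd=(-22.000, 20.000, -7.000°) → follower=(24.000, 26.000, 41.500°)
step 8: Δleader=(-23.000, -23.000, 41.000°), disengaged; cmd=(0,0,0) → follower holds at (24.000, 26.000, 41.500°)


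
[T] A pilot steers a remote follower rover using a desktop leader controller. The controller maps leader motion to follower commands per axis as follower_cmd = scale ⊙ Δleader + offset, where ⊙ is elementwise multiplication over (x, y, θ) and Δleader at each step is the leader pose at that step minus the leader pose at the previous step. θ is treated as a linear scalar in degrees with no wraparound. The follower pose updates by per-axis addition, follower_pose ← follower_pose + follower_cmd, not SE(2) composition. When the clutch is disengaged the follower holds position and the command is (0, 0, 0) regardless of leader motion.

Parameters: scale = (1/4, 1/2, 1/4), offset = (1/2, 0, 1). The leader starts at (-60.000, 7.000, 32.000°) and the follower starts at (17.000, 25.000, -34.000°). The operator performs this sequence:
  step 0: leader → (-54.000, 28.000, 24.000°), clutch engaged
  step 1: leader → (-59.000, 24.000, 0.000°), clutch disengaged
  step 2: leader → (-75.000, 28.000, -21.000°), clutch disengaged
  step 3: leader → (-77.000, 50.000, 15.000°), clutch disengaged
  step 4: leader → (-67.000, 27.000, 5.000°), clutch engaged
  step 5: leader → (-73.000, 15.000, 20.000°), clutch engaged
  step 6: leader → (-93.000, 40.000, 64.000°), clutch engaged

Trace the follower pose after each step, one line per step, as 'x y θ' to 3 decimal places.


step 0: Δleader=(6.000, 21.000, -8.000°), engaged; cmd=(2.000, 10.500, -1.000°) → follower=(19.000, 35.500, -35.000°)
step 1: Δleader=(-5.000, -4.000, -24.000°), disengaged; cmd=(0,0,0) → follower holds at (19.000, 35.500, -35.000°)
step 2: Δleader=(-16.000, 4.000, -21.000°), disengaged; cmd=(0,0,0) → follower holds at (19.000, 35.500, -35.000°)
step 3: Δleader=(-2.000, 22.000, 36.000°), disengaged; cmd=(0,0,0) → follower holds at (19.000, 35.500, -35.000°)
step 4: Δleader=(10.000, -23.000, -10.000°), engaged; cmd=(3.000, -11.500, -1.500°) → follower=(22.000, 24.000, -36.500°)
step 5: Δleader=(-6.000, -12.000, 15.000°), engaged; cmd=(-1.000, -6.000, 4.750°) → follower=(21.000, 18.000, -31.750°)
step 6: Δleader=(-20.000, 25.000, 44.000°), engaged; cmd=(-4.500, 12.500, 12.000°) → follower=(16.500, 30.500, -19.750°)

19.000 35.500 -35.000
19.000 35.500 -35.000
19.000 35.500 -35.000
19.000 35.500 -35.000
22.000 24.000 -36.500
21.000 18.000 -31.750
16.500 30.500 -19.750


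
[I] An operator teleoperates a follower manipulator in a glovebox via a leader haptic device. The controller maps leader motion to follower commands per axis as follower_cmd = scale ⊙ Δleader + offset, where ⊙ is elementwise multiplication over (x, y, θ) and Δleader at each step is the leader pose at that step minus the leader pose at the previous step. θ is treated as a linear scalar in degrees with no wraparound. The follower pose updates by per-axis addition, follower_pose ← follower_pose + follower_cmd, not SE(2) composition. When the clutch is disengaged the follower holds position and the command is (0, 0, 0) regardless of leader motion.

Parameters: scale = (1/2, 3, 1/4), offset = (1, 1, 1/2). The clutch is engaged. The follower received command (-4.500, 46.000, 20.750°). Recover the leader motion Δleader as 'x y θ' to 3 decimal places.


axis x: (-4.500 − 1) / (1/2) = -11.000
axis y: (46.000 − 1) / (3) = 15.000
axis θ: (20.750 − 1/2) / (1/4) = 81.000

-11.000 15.000 81.000


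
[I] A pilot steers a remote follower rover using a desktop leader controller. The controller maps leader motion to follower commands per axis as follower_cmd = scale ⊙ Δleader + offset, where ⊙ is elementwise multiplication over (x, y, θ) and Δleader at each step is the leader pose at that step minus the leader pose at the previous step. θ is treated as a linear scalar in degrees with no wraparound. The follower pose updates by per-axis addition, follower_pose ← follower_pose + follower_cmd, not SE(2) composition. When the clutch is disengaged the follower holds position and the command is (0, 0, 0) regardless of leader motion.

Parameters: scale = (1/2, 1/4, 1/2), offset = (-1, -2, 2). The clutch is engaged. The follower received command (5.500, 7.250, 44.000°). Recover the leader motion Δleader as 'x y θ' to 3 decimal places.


axis x: (5.500 − -1) / (1/2) = 13.000
axis y: (7.250 − -2) / (1/4) = 37.000
axis θ: (44.000 − 2) / (1/2) = 84.000

13.000 37.000 84.000


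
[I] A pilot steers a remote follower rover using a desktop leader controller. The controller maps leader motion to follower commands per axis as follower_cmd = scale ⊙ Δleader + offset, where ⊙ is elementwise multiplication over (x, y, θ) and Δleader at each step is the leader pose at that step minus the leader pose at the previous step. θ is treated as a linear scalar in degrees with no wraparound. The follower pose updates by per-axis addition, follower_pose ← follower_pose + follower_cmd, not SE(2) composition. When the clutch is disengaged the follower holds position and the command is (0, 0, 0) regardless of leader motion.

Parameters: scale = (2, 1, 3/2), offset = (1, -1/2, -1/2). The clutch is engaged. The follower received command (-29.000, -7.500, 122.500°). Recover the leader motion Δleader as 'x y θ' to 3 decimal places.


-15.000 -7.000 82.000

axis x: (-29.000 − 1) / (2) = -15.000
axis y: (-7.500 − -1/2) / (1) = -7.000
axis θ: (122.500 − -1/2) / (3/2) = 82.000


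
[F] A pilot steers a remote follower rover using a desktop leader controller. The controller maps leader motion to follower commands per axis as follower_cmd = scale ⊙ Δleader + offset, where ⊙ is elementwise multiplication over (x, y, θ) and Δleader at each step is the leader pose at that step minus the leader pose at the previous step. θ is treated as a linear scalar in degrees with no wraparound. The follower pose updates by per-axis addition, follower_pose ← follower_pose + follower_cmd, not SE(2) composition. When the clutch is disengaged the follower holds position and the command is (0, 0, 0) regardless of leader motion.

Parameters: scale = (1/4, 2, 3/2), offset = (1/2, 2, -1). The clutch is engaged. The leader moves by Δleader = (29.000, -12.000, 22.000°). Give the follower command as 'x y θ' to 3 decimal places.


axis x: 1/4·29.000 + 1/2 = 7.750
axis y: 2·-12.000 + 2 = -22.000
axis θ: 3/2·22.000 + -1 = 32.000

7.750 -22.000 32.000


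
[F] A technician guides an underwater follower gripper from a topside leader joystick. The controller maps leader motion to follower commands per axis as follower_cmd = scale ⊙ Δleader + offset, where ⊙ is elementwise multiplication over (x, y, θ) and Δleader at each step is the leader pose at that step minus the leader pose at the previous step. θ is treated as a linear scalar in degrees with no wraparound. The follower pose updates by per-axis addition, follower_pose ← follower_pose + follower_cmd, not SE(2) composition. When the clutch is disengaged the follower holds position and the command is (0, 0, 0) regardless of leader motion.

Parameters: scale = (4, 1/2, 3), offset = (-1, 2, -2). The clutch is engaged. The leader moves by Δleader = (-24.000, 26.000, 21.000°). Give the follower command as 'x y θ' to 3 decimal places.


axis x: 4·-24.000 + -1 = -97.000
axis y: 1/2·26.000 + 2 = 15.000
axis θ: 3·21.000 + -2 = 61.000

-97.000 15.000 61.000


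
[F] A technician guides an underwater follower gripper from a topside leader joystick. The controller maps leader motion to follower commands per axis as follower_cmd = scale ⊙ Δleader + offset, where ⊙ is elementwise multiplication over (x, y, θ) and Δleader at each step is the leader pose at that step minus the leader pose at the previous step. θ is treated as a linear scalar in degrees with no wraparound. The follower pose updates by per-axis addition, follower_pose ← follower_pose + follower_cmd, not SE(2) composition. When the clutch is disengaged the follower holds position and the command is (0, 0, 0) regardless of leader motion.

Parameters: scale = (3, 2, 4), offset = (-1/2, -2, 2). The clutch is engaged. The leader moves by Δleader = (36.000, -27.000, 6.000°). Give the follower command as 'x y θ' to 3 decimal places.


107.500 -56.000 26.000

axis x: 3·36.000 + -1/2 = 107.500
axis y: 2·-27.000 + -2 = -56.000
axis θ: 4·6.000 + 2 = 26.000


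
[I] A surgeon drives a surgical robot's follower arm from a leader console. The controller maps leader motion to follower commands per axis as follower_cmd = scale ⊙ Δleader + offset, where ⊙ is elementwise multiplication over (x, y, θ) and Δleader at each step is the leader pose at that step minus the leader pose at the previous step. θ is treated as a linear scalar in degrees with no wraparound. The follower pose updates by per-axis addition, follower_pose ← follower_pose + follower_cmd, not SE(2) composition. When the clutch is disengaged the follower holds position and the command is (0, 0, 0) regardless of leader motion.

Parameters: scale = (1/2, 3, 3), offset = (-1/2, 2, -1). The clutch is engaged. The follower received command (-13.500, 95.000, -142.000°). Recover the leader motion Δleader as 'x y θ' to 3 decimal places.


axis x: (-13.500 − -1/2) / (1/2) = -26.000
axis y: (95.000 − 2) / (3) = 31.000
axis θ: (-142.000 − -1) / (3) = -47.000

-26.000 31.000 -47.000


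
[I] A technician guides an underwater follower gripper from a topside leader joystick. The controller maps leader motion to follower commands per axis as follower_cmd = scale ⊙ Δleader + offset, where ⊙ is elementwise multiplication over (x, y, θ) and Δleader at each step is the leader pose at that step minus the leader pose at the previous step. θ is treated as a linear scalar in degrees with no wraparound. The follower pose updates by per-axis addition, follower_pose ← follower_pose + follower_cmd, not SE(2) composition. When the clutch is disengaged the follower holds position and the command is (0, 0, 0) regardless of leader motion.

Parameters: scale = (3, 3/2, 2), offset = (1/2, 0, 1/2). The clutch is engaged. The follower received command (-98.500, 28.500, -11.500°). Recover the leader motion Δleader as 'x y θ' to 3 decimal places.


-33.000 19.000 -6.000

axis x: (-98.500 − 1/2) / (3) = -33.000
axis y: (28.500 − 0) / (3/2) = 19.000
axis θ: (-11.500 − 1/2) / (2) = -6.000


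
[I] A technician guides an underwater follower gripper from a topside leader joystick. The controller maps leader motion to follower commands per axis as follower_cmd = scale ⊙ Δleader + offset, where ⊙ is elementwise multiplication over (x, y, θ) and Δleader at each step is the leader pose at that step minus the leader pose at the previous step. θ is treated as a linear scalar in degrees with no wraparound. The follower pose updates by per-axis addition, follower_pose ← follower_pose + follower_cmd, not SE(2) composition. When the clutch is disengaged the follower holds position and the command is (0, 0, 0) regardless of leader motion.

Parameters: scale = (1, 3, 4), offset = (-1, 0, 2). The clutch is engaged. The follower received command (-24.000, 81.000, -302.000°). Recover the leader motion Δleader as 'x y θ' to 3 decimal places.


-23.000 27.000 -76.000

axis x: (-24.000 − -1) / (1) = -23.000
axis y: (81.000 − 0) / (3) = 27.000
axis θ: (-302.000 − 2) / (4) = -76.000


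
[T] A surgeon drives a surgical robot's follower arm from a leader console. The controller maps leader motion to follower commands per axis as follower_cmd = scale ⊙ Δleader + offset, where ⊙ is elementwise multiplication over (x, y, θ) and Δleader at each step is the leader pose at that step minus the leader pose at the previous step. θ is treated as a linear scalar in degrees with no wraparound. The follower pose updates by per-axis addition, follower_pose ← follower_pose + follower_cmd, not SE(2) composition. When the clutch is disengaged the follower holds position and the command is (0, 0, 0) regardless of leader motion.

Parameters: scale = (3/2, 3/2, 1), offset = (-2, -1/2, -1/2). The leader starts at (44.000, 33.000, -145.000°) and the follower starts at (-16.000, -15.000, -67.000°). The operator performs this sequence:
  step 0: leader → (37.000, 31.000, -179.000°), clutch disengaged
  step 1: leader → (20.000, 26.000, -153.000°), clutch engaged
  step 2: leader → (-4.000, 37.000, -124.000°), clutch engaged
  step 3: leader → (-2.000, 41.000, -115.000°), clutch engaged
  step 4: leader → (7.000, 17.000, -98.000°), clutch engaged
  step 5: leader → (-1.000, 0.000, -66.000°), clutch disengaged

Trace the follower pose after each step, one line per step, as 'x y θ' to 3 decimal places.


-16.000 -15.000 -67.000
-43.500 -23.000 -41.500
-81.500 -7.000 -13.000
-80.500 -1.500 -4.500
-69.000 -38.000 12.000
-69.000 -38.000 12.000

step 0: Δleader=(-7.000, -2.000, -34.000°), disengaged; cmd=(0,0,0) → follower holds at (-16.000, -15.000, -67.000°)
step 1: Δleader=(-17.000, -5.000, 26.000°), engaged; cmd=(-27.500, -8.000, 25.500°) → follower=(-43.500, -23.000, -41.500°)
step 2: Δleader=(-24.000, 11.000, 29.000°), engaged; cmd=(-38.000, 16.000, 28.500°) → follower=(-81.500, -7.000, -13.000°)
step 3: Δleader=(2.000, 4.000, 9.000°), engaged; cmd=(1.000, 5.500, 8.500°) → follower=(-80.500, -1.500, -4.500°)
step 4: Δleader=(9.000, -24.000, 17.000°), engaged; cmd=(11.500, -36.500, 16.500°) → follower=(-69.000, -38.000, 12.000°)
step 5: Δleader=(-8.000, -17.000, 32.000°), disengaged; cmd=(0,0,0) → follower holds at (-69.000, -38.000, 12.000°)


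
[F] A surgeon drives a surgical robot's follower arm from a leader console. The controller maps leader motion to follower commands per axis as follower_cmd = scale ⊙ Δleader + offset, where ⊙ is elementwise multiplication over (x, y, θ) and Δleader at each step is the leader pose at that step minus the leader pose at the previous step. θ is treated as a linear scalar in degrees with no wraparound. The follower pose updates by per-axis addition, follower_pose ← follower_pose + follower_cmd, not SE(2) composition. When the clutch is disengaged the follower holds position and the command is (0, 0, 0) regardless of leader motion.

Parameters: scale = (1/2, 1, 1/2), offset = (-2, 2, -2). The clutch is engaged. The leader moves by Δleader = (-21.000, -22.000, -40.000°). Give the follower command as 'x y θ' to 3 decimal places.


-12.500 -20.000 -22.000

axis x: 1/2·-21.000 + -2 = -12.500
axis y: 1·-22.000 + 2 = -20.000
axis θ: 1/2·-40.000 + -2 = -22.000


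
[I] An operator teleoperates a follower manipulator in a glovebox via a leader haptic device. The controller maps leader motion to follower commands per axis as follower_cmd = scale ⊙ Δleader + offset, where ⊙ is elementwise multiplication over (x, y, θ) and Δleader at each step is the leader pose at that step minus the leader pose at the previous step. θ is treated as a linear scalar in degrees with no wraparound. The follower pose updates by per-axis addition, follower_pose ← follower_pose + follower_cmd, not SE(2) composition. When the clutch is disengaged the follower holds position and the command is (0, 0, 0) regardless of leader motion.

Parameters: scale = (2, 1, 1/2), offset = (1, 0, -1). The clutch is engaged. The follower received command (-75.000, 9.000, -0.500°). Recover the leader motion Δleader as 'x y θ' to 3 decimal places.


-38.000 9.000 1.000

axis x: (-75.000 − 1) / (2) = -38.000
axis y: (9.000 − 0) / (1) = 9.000
axis θ: (-0.500 − -1) / (1/2) = 1.000


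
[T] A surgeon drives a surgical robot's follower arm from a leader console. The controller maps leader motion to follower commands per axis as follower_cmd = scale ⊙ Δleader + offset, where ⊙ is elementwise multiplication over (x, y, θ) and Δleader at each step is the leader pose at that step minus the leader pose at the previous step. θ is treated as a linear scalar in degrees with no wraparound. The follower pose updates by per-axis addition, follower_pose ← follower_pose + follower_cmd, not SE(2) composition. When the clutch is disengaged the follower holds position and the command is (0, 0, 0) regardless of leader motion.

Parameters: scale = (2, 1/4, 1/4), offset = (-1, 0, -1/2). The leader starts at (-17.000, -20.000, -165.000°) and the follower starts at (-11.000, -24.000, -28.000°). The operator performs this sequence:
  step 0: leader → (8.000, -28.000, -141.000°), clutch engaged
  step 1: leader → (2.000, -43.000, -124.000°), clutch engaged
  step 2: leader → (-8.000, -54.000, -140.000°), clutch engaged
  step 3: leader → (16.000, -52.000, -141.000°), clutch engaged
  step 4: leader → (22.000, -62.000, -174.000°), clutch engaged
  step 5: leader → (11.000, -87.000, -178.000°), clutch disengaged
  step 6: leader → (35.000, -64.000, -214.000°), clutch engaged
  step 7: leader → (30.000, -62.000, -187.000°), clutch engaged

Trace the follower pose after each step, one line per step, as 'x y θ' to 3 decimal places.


step 0: Δleader=(25.000, -8.000, 24.000°), engaged; cmd=(49.000, -2.000, 5.500°) → follower=(38.000, -26.000, -22.500°)
step 1: Δleader=(-6.000, -15.000, 17.000°), engaged; cmd=(-13.000, -3.750, 3.750°) → follower=(25.000, -29.750, -18.750°)
step 2: Δleader=(-10.000, -11.000, -16.000°), engaged; cmd=(-21.000, -2.750, -4.500°) → follower=(4.000, -32.500, -23.250°)
step 3: Δleader=(24.000, 2.000, -1.000°), engaged; cmd=(47.000, 0.500, -0.750°) → follower=(51.000, -32.000, -24.000°)
step 4: Δleader=(6.000, -10.000, -33.000°), engaged; cmd=(11.000, -2.500, -8.750°) → follower=(62.000, -34.500, -32.750°)
step 5: Δleader=(-11.000, -25.000, -4.000°), disengaged; cmd=(0,0,0) → follower holds at (62.000, -34.500, -32.750°)
step 6: Δleader=(24.000, 23.000, -36.000°), engaged; cmd=(47.000, 5.750, -9.500°) → follower=(109.000, -28.750, -42.250°)
step 7: Δleader=(-5.000, 2.000, 27.000°), engaged; cmd=(-11.000, 0.500, 6.250°) → follower=(98.000, -28.250, -36.000°)

38.000 -26.000 -22.500
25.000 -29.750 -18.750
4.000 -32.500 -23.250
51.000 -32.000 -24.000
62.000 -34.500 -32.750
62.000 -34.500 -32.750
109.000 -28.750 -42.250
98.000 -28.250 -36.000


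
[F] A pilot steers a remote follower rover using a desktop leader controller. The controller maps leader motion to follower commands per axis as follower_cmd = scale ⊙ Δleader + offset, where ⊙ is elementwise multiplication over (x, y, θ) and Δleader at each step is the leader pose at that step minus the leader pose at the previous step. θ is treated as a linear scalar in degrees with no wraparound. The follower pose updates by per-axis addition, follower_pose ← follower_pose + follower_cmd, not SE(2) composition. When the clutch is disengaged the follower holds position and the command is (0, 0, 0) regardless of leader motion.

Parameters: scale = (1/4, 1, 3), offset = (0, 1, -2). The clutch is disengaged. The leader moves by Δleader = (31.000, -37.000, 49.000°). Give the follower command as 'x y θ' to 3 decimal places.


clutch disengaged → follower holds; cmd = (0, 0, 0)

0.000 0.000 0.000


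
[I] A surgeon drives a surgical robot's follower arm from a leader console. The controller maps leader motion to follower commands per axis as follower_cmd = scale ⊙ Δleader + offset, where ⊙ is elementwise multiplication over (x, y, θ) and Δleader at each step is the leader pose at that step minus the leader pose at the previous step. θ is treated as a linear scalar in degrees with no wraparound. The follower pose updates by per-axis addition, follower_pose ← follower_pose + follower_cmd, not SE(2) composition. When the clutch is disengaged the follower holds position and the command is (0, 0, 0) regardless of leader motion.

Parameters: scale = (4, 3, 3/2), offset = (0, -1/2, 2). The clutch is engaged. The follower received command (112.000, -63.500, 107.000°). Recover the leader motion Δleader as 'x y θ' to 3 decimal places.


28.000 -21.000 70.000

axis x: (112.000 − 0) / (4) = 28.000
axis y: (-63.500 − -1/2) / (3) = -21.000
axis θ: (107.000 − 2) / (3/2) = 70.000


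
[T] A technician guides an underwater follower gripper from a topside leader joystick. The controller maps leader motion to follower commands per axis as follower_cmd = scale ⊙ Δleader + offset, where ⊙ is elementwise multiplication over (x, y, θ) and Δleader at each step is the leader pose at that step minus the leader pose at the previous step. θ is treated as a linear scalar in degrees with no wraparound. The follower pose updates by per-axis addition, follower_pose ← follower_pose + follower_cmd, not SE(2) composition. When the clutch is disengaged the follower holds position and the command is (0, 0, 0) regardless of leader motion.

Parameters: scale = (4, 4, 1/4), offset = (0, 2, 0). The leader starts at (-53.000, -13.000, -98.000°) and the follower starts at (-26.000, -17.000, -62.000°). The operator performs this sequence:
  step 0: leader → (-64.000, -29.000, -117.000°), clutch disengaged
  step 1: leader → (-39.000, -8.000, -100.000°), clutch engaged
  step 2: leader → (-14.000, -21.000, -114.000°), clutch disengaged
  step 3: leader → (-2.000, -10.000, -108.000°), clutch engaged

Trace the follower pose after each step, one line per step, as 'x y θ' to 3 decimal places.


step 0: Δleader=(-11.000, -16.000, -19.000°), disengaged; cmd=(0,0,0) → follower holds at (-26.000, -17.000, -62.000°)
step 1: Δleader=(25.000, 21.000, 17.000°), engaged; cmd=(100.000, 86.000, 4.250°) → follower=(74.000, 69.000, -57.750°)
step 2: Δleader=(25.000, -13.000, -14.000°), disengaged; cmd=(0,0,0) → follower holds at (74.000, 69.000, -57.750°)
step 3: Δleader=(12.000, 11.000, 6.000°), engaged; cmd=(48.000, 46.000, 1.500°) → follower=(122.000, 115.000, -56.250°)

-26.000 -17.000 -62.000
74.000 69.000 -57.750
74.000 69.000 -57.750
122.000 115.000 -56.250


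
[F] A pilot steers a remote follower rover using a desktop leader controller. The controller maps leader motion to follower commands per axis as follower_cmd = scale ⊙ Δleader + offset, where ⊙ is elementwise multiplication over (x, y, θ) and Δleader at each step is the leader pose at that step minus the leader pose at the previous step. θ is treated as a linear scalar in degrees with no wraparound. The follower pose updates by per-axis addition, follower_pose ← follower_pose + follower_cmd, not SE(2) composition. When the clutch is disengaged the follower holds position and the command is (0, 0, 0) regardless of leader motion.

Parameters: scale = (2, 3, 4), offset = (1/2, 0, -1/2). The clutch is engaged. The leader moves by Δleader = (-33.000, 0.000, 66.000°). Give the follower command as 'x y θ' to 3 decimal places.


axis x: 2·-33.000 + 1/2 = -65.500
axis y: 3·0.000 + 0 = 0.000
axis θ: 4·66.000 + -1/2 = 263.500

-65.500 0.000 263.500


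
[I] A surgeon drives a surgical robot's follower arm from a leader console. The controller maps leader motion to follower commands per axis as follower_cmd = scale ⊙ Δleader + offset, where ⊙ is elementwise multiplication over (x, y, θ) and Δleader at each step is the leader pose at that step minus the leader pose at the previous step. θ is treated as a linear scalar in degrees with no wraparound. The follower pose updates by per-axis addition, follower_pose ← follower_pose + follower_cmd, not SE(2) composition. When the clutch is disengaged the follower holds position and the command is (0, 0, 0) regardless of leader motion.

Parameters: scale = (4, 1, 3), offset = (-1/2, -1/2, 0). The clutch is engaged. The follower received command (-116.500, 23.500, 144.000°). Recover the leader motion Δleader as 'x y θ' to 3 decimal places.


-29.000 24.000 48.000

axis x: (-116.500 − -1/2) / (4) = -29.000
axis y: (23.500 − -1/2) / (1) = 24.000
axis θ: (144.000 − 0) / (3) = 48.000


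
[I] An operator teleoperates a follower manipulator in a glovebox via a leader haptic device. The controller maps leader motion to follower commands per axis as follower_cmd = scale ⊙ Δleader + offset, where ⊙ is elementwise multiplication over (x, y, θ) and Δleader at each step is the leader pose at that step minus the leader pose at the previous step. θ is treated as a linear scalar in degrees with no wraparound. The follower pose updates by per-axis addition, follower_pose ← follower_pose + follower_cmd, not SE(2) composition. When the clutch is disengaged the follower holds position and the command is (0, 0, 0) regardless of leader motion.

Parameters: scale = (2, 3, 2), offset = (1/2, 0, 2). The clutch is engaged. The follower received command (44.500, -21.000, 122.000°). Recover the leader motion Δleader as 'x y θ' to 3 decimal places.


22.000 -7.000 60.000

axis x: (44.500 − 1/2) / (2) = 22.000
axis y: (-21.000 − 0) / (3) = -7.000
axis θ: (122.000 − 2) / (2) = 60.000


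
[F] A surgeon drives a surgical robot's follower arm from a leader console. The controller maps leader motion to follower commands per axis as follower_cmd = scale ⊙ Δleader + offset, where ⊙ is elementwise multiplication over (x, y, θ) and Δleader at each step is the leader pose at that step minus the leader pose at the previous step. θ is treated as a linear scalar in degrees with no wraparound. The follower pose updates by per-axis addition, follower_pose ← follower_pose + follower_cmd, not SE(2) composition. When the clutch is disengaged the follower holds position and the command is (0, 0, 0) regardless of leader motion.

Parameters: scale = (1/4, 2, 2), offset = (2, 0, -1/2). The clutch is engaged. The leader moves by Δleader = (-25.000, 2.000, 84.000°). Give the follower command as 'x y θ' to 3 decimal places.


-4.250 4.000 167.500

axis x: 1/4·-25.000 + 2 = -4.250
axis y: 2·2.000 + 0 = 4.000
axis θ: 2·84.000 + -1/2 = 167.500


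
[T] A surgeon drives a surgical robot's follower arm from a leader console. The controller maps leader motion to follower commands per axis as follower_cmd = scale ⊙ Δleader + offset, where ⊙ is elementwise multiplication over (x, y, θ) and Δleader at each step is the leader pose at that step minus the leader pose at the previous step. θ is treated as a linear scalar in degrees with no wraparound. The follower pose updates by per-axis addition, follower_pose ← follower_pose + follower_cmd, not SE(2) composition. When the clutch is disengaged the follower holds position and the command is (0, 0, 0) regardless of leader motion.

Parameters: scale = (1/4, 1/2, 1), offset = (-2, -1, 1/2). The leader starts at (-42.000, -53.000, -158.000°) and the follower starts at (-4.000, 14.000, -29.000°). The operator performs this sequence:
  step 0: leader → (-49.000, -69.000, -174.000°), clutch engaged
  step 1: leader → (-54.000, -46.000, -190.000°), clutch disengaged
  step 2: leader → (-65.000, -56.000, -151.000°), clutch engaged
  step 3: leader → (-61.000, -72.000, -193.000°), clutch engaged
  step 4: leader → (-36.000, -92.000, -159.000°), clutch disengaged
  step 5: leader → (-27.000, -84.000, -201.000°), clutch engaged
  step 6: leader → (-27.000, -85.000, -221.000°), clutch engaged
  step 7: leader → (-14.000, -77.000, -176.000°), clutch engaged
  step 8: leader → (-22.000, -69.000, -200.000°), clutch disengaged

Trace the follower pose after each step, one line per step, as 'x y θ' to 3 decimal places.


step 0: Δleader=(-7.000, -16.000, -16.000°), engaged; cmd=(-3.750, -9.000, -15.500°) → follower=(-7.750, 5.000, -44.500°)
step 1: Δleader=(-5.000, 23.000, -16.000°), disengaged; cmd=(0,0,0) → follower holds at (-7.750, 5.000, -44.500°)
step 2: Δleader=(-11.000, -10.000, 39.000°), engaged; cmd=(-4.750, -6.000, 39.500°) → follower=(-12.500, -1.000, -5.000°)
step 3: Δleader=(4.000, -16.000, -42.000°), engaged; cmd=(-1.000, -9.000, -41.500°) → follower=(-13.500, -10.000, -46.500°)
step 4: Δleader=(25.000, -20.000, 34.000°), disengaged; cmd=(0,0,0) → follower holds at (-13.500, -10.000, -46.500°)
step 5: Δleader=(9.000, 8.000, -42.000°), engaged; cmd=(0.250, 3.000, -41.500°) → follower=(-13.250, -7.000, -88.000°)
step 6: Δleader=(0.000, -1.000, -20.000°), engaged; cmd=(-2.000, -1.500, -19.500°) → follower=(-15.250, -8.500, -107.500°)
step 7: Δleader=(13.000, 8.000, 45.000°), engaged; cmd=(1.250, 3.000, 45.500°) → follower=(-14.000, -5.500, -62.000°)
step 8: Δleader=(-8.000, 8.000, -24.000°), disengaged; cmd=(0,0,0) → follower holds at (-14.000, -5.500, -62.000°)

-7.750 5.000 -44.500
-7.750 5.000 -44.500
-12.500 -1.000 -5.000
-13.500 -10.000 -46.500
-13.500 -10.000 -46.500
-13.250 -7.000 -88.000
-15.250 -8.500 -107.500
-14.000 -5.500 -62.000
-14.000 -5.500 -62.000


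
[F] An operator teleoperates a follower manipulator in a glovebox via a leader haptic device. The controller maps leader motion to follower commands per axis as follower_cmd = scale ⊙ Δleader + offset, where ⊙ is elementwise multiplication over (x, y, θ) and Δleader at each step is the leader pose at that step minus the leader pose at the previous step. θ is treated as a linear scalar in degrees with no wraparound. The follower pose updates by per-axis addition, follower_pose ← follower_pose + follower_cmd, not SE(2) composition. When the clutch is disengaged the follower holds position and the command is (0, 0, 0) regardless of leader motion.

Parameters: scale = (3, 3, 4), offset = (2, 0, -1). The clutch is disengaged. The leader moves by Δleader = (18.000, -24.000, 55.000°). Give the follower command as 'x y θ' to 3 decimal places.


0.000 0.000 0.000

clutch disengaged → follower holds; cmd = (0, 0, 0)


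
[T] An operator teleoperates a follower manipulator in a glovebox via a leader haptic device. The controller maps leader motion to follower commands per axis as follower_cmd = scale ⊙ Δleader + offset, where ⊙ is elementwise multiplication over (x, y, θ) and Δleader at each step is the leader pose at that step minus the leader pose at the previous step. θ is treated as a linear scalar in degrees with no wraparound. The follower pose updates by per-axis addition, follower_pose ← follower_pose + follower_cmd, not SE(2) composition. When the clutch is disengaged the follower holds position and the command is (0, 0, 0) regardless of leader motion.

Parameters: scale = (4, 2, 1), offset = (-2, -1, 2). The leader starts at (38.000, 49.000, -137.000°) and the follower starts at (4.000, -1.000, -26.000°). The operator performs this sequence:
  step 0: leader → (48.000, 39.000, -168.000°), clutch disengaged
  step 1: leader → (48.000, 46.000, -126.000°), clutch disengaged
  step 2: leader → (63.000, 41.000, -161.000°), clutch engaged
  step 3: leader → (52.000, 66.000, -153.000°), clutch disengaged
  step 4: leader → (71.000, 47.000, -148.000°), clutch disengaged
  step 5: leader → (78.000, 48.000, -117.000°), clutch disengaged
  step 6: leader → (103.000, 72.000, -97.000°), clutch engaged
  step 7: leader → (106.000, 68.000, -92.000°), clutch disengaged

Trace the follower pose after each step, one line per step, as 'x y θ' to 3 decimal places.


4.000 -1.000 -26.000
4.000 -1.000 -26.000
62.000 -12.000 -59.000
62.000 -12.000 -59.000
62.000 -12.000 -59.000
62.000 -12.000 -59.000
160.000 35.000 -37.000
160.000 35.000 -37.000

step 0: Δleader=(10.000, -10.000, -31.000°), disengaged; cmd=(0,0,0) → follower holds at (4.000, -1.000, -26.000°)
step 1: Δleader=(0.000, 7.000, 42.000°), disengaged; cmd=(0,0,0) → follower holds at (4.000, -1.000, -26.000°)
step 2: Δleader=(15.000, -5.000, -35.000°), engaged; cmd=(58.000, -11.000, -33.000°) → follower=(62.000, -12.000, -59.000°)
step 3: Δleader=(-11.000, 25.000, 8.000°), disengaged; cmd=(0,0,0) → follower holds at (62.000, -12.000, -59.000°)
step 4: Δleader=(19.000, -19.000, 5.000°), disengaged; cmd=(0,0,0) → follower holds at (62.000, -12.000, -59.000°)
step 5: Δleader=(7.000, 1.000, 31.000°), disengaged; cmd=(0,0,0) → follower holds at (62.000, -12.000, -59.000°)
step 6: Δleader=(25.000, 24.000, 20.000°), engaged; cmd=(98.000, 47.000, 22.000°) → follower=(160.000, 35.000, -37.000°)
step 7: Δleader=(3.000, -4.000, 5.000°), disengaged; cmd=(0,0,0) → follower holds at (160.000, 35.000, -37.000°)


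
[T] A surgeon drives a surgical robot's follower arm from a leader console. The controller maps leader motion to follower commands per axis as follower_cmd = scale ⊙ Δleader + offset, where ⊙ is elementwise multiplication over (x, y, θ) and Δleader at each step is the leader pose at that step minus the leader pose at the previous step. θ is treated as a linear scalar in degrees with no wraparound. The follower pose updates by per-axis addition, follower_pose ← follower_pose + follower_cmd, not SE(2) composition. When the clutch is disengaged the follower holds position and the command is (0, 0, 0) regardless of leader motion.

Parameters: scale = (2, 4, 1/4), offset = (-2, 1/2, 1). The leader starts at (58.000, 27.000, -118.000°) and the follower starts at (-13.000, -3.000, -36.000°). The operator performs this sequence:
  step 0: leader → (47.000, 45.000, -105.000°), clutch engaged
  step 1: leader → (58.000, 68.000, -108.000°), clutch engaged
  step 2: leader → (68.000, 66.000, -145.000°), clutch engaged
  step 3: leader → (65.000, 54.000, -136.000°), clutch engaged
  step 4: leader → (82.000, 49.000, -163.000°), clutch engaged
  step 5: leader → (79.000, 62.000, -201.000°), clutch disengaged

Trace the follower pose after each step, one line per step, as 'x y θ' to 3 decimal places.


-37.000 69.500 -31.750
-17.000 162.000 -31.500
1.000 154.500 -39.750
-7.000 107.000 -36.500
25.000 87.500 -42.250
25.000 87.500 -42.250

step 0: Δleader=(-11.000, 18.000, 13.000°), engaged; cmd=(-24.000, 72.500, 4.250°) → follower=(-37.000, 69.500, -31.750°)
step 1: Δleader=(11.000, 23.000, -3.000°), engaged; cmd=(20.000, 92.500, 0.250°) → follower=(-17.000, 162.000, -31.500°)
step 2: Δleader=(10.000, -2.000, -37.000°), engaged; cmd=(18.000, -7.500, -8.250°) → follower=(1.000, 154.500, -39.750°)
step 3: Δleader=(-3.000, -12.000, 9.000°), engaged; cmd=(-8.000, -47.500, 3.250°) → follower=(-7.000, 107.000, -36.500°)
step 4: Δleader=(17.000, -5.000, -27.000°), engaged; cmd=(32.000, -19.500, -5.750°) → follower=(25.000, 87.500, -42.250°)
step 5: Δleader=(-3.000, 13.000, -38.000°), disengaged; cmd=(0,0,0) → follower holds at (25.000, 87.500, -42.250°)


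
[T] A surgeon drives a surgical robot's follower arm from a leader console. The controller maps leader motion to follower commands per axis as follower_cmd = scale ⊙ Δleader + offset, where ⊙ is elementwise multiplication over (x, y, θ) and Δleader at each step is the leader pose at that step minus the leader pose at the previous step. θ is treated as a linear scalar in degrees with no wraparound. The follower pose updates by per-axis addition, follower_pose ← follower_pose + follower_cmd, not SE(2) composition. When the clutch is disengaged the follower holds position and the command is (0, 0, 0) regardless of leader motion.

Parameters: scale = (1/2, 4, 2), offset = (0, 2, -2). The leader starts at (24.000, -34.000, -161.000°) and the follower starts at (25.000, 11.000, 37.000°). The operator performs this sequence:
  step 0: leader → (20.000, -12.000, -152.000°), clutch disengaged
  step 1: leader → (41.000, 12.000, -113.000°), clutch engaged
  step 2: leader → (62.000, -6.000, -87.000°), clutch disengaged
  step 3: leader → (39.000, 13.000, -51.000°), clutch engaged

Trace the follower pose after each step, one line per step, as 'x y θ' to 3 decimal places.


25.000 11.000 37.000
35.500 109.000 113.000
35.500 109.000 113.000
24.000 187.000 183.000

step 0: Δleader=(-4.000, 22.000, 9.000°), disengaged; cmd=(0,0,0) → follower holds at (25.000, 11.000, 37.000°)
step 1: Δleader=(21.000, 24.000, 39.000°), engaged; cmd=(10.500, 98.000, 76.000°) → follower=(35.500, 109.000, 113.000°)
step 2: Δleader=(21.000, -18.000, 26.000°), disengaged; cmd=(0,0,0) → follower holds at (35.500, 109.000, 113.000°)
step 3: Δleader=(-23.000, 19.000, 36.000°), engaged; cmd=(-11.500, 78.000, 70.000°) → follower=(24.000, 187.000, 183.000°)
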